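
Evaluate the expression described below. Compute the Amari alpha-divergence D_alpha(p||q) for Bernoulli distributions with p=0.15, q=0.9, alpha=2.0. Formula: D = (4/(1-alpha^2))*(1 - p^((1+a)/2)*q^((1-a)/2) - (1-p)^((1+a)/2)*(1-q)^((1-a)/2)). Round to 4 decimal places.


Amari alpha-divergence:
D = (4/(1-alpha^2))*(1 - p^((1+a)/2)*q^((1-a)/2) - (1-p)^((1+a)/2)*(1-q)^((1-a)/2)).
alpha = 2.0, p = 0.15, q = 0.9.
e1 = (1+alpha)/2 = 1.5, e2 = (1-alpha)/2 = -0.5.
t1 = p^e1 * q^e2 = 0.15^1.5 * 0.9^-0.5 = 0.061237.
t2 = (1-p)^e1 * (1-q)^e2 = 0.85^1.5 * 0.1^-0.5 = 2.478155.
4/(1-alpha^2) = -1.333333.
D = -1.333333*(1 - 0.061237 - 2.478155) = 2.0525

2.0525


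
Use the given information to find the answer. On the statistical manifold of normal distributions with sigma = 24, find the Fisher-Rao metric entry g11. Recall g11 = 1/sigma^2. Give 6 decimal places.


For the 2-parameter normal family, the Fisher metric has:
  g11 = 1/sigma^2, g22 = 2/sigma^2.
sigma = 24, sigma^2 = 576.
g11 = 0.001736

0.001736


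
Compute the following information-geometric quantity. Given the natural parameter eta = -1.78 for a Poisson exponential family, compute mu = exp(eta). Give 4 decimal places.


Expectation parameter for Poisson exponential family:
mu = exp(eta).
eta = -1.78.
mu = exp(-1.78) = 0.1686

0.1686


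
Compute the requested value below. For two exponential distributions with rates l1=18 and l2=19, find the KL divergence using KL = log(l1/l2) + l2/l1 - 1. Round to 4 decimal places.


KL divergence for exponential family:
KL = log(l1/l2) + l2/l1 - 1.
log(18/19) = -0.054067.
19/18 = 1.055556.
KL = -0.054067 + 1.055556 - 1 = 0.0015

0.0015


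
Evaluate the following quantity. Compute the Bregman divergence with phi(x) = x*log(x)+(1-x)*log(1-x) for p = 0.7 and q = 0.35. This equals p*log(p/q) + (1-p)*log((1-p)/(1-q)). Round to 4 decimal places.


Bregman divergence with negative entropy generator:
D = p*log(p/q) + (1-p)*log((1-p)/(1-q)).
p = 0.7, q = 0.35.
p*log(p/q) = 0.7*log(0.7/0.35) = 0.485203.
(1-p)*log((1-p)/(1-q)) = 0.3*log(0.3/0.65) = -0.231957.
D = 0.485203 + -0.231957 = 0.2532

0.2532


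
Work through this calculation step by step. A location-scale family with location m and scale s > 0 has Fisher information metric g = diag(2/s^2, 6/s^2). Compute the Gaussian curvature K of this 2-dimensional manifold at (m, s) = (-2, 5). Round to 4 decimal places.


The metric has the form g = (A dm^2 + B ds^2)/s^2 with A = 2, B = 6.
Substitute u = sqrt(A/B)*m: g = B*(du^2 + ds^2)/s^2, i.e. B times the
Poincare upper half-plane metric, which has constant Gaussian curvature -1.
Scaling a 2D metric by a constant c divides the Gaussian curvature by c,
so K = -1/B = -1/(6) = -0.1667 everywhere (the point (m, s) = (-2, 5) is irrelevant:
the curvature is constant).
The requested Gaussian curvature is K = -0.1667.

-0.1667


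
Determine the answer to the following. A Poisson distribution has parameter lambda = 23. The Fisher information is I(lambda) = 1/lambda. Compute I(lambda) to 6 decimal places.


Fisher information for Poisson: I(lambda) = 1/lambda.
lambda = 23.
I(lambda) = 1/23 = 0.043478

0.043478


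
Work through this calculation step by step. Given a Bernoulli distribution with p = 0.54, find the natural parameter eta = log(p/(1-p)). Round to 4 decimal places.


Natural parameter for Bernoulli: eta = log(p/(1-p)).
p = 0.54, 1-p = 0.46.
p/(1-p) = 1.173913.
eta = log(1.173913) = 0.1603

0.1603


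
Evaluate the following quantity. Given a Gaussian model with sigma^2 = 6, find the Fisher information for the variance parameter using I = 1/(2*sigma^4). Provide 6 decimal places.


Fisher information for variance: I(sigma^2) = 1/(2*sigma^4).
sigma^2 = 6, so sigma^4 = 36.
I = 1/(2*36) = 1/72 = 0.013889

0.013889


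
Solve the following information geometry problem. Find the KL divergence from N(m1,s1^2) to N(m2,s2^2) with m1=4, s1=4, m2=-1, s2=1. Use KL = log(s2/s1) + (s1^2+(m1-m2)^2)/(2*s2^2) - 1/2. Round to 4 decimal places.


KL divergence between normal distributions:
KL = log(s2/s1) + (s1^2 + (m1-m2)^2)/(2*s2^2) - 1/2.
log(1/4) = -1.386294.
(4^2 + (4--1)^2)/(2*1^2) = (16 + 25)/2 = 20.5.
KL = -1.386294 + 20.5 - 0.5 = 18.6137

18.6137


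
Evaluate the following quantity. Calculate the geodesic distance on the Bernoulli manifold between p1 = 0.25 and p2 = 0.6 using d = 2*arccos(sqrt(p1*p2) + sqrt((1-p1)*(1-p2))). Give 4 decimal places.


Geodesic distance on Bernoulli manifold:
d(p1,p2) = 2*arccos(sqrt(p1*p2) + sqrt((1-p1)*(1-p2))).
sqrt(p1*p2) = sqrt(0.25*0.6) = 0.387298.
sqrt((1-p1)*(1-p2)) = sqrt(0.75*0.4) = 0.547723.
arg = 0.387298 + 0.547723 = 0.935021.
d = 2*arccos(0.935021) = 0.7250

0.7250


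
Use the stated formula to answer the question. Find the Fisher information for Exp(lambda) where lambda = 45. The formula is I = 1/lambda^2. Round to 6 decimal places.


Fisher information for exponential: I(lambda) = 1/lambda^2.
lambda = 45, lambda^2 = 2025.
I = 1/2025 = 0.000494

0.000494


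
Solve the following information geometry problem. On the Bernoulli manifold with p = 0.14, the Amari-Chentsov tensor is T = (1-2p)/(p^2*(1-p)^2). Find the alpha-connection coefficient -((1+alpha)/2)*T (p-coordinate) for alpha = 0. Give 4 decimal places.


Skewness (Amari-Chentsov) tensor: T = (1-2p)/(p^2*(1-p)^2).
p = 0.14, 1-2p = 0.72, p^2 = 0.0196, (1-p)^2 = 0.7396.
T = 0.72/(0.0196 * 0.7396) = 49.668326.
In the p-coordinate, Gamma^(alpha) = Gamma^(0) - (alpha/2)*T with Gamma^(0) = (1/2)*g'(p) = -T/2,
so Gamma^(alpha) = -((1+alpha)/2)*T.
alpha = 0, -(1+alpha)/2 = -0.5.
Gamma = -0.5 * 49.668326 = -24.8342

-24.8342


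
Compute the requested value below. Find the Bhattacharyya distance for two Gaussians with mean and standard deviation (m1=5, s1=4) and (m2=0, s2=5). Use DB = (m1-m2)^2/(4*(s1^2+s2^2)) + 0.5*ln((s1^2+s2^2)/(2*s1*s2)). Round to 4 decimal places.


Bhattacharyya distance between two Gaussians:
DB = (m1-m2)^2/(4*(s1^2+s2^2)) + (1/2)*ln((s1^2+s2^2)/(2*s1*s2)).
(m1-m2)^2 = (5)^2 = 25.
s1^2+s2^2 = 16 + 25 = 41.
term1 = 25/164 = 0.152439.
term2 = 0.5*ln(41/40.0) = 0.012346.
DB = 0.152439 + 0.012346 = 0.1648

0.1648


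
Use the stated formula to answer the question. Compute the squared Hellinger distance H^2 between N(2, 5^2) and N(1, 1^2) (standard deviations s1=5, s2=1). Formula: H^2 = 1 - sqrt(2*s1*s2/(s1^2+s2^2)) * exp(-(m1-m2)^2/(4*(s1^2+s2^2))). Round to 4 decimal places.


Squared Hellinger distance for Gaussians:
H^2 = 1 - sqrt(2*s1*s2/(s1^2+s2^2)) * exp(-(m1-m2)^2/(4*(s1^2+s2^2))).
s1^2 = 25, s2^2 = 1, s1^2+s2^2 = 26.
sqrt(2*5*1/(26)) = 0.620174.
(m1-m2)^2 = (1)^2 = 1.
exp(-1/(4*26)) = exp(-0.009615) = 0.990431.
H^2 = 1 - 0.620174*0.990431 = 0.3858

0.3858


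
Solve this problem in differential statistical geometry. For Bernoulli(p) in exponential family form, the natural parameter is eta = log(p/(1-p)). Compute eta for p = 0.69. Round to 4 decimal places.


Natural parameter for Bernoulli: eta = log(p/(1-p)).
p = 0.69, 1-p = 0.31.
p/(1-p) = 2.225806.
eta = log(2.225806) = 0.8001

0.8001


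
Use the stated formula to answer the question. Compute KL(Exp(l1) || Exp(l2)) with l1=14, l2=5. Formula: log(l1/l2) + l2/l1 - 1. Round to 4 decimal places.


KL divergence for exponential family:
KL = log(l1/l2) + l2/l1 - 1.
log(14/5) = 1.029619.
5/14 = 0.357143.
KL = 1.029619 + 0.357143 - 1 = 0.3868

0.3868


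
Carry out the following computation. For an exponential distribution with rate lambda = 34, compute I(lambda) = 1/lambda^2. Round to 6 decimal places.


Fisher information for exponential: I(lambda) = 1/lambda^2.
lambda = 34, lambda^2 = 1156.
I = 1/1156 = 0.000865

0.000865


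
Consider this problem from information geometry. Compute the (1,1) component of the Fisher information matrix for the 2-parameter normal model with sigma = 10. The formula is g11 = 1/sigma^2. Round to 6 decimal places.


For the 2-parameter normal family, the Fisher metric has:
  g11 = 1/sigma^2, g22 = 2/sigma^2.
sigma = 10, sigma^2 = 100.
g11 = 0.010000

0.010000


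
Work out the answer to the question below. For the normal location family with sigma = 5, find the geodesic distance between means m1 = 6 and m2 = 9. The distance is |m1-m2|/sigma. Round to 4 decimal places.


On the fixed-variance normal subfamily, geodesic distance = |m1-m2|/sigma.
|6 - 9| = 3.
sigma = 5.
d = 3/5 = 0.6000

0.6000


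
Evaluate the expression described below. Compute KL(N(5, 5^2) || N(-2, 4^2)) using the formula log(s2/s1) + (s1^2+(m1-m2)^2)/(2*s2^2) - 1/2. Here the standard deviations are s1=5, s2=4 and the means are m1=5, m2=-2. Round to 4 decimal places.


KL divergence between normal distributions:
KL = log(s2/s1) + (s1^2 + (m1-m2)^2)/(2*s2^2) - 1/2.
log(4/5) = -0.223144.
(5^2 + (5--2)^2)/(2*4^2) = (25 + 49)/32 = 2.3125.
KL = -0.223144 + 2.3125 - 0.5 = 1.5894

1.5894


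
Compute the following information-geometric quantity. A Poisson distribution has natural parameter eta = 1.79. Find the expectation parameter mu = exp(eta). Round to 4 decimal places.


Expectation parameter for Poisson exponential family:
mu = exp(eta).
eta = 1.79.
mu = exp(1.79) = 5.9895

5.9895


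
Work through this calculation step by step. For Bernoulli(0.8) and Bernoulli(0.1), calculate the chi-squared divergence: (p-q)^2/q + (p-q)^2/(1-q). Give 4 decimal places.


Chi-squared divergence between Bernoulli distributions:
chi^2 = (p-q)^2/q + (p-q)^2/(1-q).
p = 0.8, q = 0.1, p-q = 0.7.
(p-q)^2 = 0.49.
term1 = 0.49/0.1 = 4.9.
term2 = 0.49/0.9 = 0.544444.
chi^2 = 4.9 + 0.544444 = 5.4444

5.4444


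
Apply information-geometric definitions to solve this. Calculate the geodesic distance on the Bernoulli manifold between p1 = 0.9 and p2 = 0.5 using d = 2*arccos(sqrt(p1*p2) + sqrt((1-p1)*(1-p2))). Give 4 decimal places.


Geodesic distance on Bernoulli manifold:
d(p1,p2) = 2*arccos(sqrt(p1*p2) + sqrt((1-p1)*(1-p2))).
sqrt(p1*p2) = sqrt(0.9*0.5) = 0.67082.
sqrt((1-p1)*(1-p2)) = sqrt(0.1*0.5) = 0.223607.
arg = 0.67082 + 0.223607 = 0.894427.
d = 2*arccos(0.894427) = 0.9273

0.9273


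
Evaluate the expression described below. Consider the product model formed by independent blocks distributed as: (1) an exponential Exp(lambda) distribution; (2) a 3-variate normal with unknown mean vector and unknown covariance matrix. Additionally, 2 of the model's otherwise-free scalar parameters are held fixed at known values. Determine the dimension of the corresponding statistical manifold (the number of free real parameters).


The dimension of a statistical manifold equals the number of free
(independent) real parameters of the model. For a product of independent
blocks the parameter counts add.
- exponential (lambda): 1.
- 3-variate normal: 3 (mean) + 3*4/2 = 6 (symmetric covariance) = 9.
Total = 1 + 9 = 10.
2 parameter(s) fixed at known values: 10 - 2 = 8.
Dimension = 8

8


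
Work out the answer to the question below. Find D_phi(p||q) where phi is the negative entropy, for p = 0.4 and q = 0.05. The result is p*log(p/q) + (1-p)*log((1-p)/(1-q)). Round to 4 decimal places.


Bregman divergence with negative entropy generator:
D = p*log(p/q) + (1-p)*log((1-p)/(1-q)).
p = 0.4, q = 0.05.
p*log(p/q) = 0.4*log(0.4/0.05) = 0.831777.
(1-p)*log((1-p)/(1-q)) = 0.6*log(0.6/0.95) = -0.275719.
D = 0.831777 + -0.275719 = 0.5561

0.5561


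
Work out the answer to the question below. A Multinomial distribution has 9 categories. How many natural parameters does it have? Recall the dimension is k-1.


Exponential family dimension calculation:
For Multinomial with k=9 categories, dim = k-1 = 8.

8


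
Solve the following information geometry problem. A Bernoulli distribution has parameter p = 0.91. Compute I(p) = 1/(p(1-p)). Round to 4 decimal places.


For Bernoulli(p), Fisher information is I(p) = 1/(p*(1-p)).
p = 0.91, 1-p = 0.09.
p*(1-p) = 0.0819.
I(p) = 1/0.0819 = 12.2100

12.2100


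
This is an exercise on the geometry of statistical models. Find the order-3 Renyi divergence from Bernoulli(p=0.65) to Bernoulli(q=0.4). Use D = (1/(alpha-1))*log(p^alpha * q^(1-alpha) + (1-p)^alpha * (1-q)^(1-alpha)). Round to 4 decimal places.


Renyi divergence of order alpha between Bernoulli distributions:
D = (1/(alpha-1))*log(p^alpha * q^(1-alpha) + (1-p)^alpha * (1-q)^(1-alpha)).
alpha = 3, p = 0.65, q = 0.4.
p^alpha * q^(1-alpha) = 0.65^3 * 0.4^-2 = 1.716406.
(1-p)^alpha * (1-q)^(1-alpha) = 0.35^3 * 0.6^-2 = 0.119097.
sum = 1.716406 + 0.119097 = 1.835503.
D = (1/2)*log(1.835503) = 0.3037

0.3037


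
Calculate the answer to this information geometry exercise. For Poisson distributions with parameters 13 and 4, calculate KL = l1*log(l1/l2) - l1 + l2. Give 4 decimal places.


KL divergence for Poisson:
KL = l1*log(l1/l2) - l1 + l2.
l1 = 13, l2 = 4.
log(13/4) = 1.178655.
l1*log(l1/l2) = 13 * 1.178655 = 15.322515.
KL = 15.322515 - 13 + 4 = 6.3225

6.3225


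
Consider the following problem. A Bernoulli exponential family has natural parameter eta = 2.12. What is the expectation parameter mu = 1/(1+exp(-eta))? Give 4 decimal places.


Dual coordinate (expectation parameter) for Bernoulli:
mu = 1/(1+exp(-eta)).
eta = 2.12.
exp(-eta) = exp(-2.12) = 0.120032.
mu = 1/(1+0.120032) = 0.8928

0.8928


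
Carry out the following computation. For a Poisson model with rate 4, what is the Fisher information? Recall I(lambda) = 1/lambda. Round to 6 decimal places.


Fisher information for Poisson: I(lambda) = 1/lambda.
lambda = 4.
I(lambda) = 1/4 = 0.250000

0.250000


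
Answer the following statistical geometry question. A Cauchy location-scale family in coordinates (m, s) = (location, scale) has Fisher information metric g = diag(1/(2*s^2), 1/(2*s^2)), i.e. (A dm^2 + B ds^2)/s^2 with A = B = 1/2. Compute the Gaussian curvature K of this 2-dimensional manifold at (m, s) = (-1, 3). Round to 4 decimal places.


The metric has the form g = (A dm^2 + B ds^2)/s^2 with A = 1/2, B = 1/2.
Substitute u = sqrt(A/B)*m: g = B*(du^2 + ds^2)/s^2, i.e. B times the
Poincare upper half-plane metric, which has constant Gaussian curvature -1.
Scaling a 2D metric by a constant c divides the Gaussian curvature by c,
so K = -1/B = -1/(1/2) = -2.0000 everywhere (the point (m, s) = (-1, 3) is irrelevant:
the curvature is constant).
The requested Gaussian curvature is K = -2.0000.

-2.0000


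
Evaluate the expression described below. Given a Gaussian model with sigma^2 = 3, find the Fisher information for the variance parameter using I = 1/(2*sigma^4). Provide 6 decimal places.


Fisher information for variance: I(sigma^2) = 1/(2*sigma^4).
sigma^2 = 3, so sigma^4 = 9.
I = 1/(2*9) = 1/18 = 0.055556

0.055556


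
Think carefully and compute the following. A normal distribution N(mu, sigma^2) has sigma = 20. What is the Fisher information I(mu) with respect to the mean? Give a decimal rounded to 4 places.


The Fisher information for the mean of a normal distribution is I(mu) = 1/sigma^2.
sigma = 20, so sigma^2 = 400.
I(mu) = 1/400 = 0.0025

0.0025


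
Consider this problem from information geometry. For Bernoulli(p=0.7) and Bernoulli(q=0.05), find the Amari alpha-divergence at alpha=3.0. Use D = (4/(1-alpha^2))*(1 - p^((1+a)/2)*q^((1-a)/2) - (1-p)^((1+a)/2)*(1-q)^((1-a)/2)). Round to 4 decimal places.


Amari alpha-divergence:
D = (4/(1-alpha^2))*(1 - p^((1+a)/2)*q^((1-a)/2) - (1-p)^((1+a)/2)*(1-q)^((1-a)/2)).
alpha = 3.0, p = 0.7, q = 0.05.
e1 = (1+alpha)/2 = 2.0, e2 = (1-alpha)/2 = -1.0.
t1 = p^e1 * q^e2 = 0.7^2.0 * 0.05^-1.0 = 9.8.
t2 = (1-p)^e1 * (1-q)^e2 = 0.3^2.0 * 0.95^-1.0 = 0.094737.
4/(1-alpha^2) = -0.5.
D = -0.5*(1 - 9.8 - 0.094737) = 4.4474

4.4474


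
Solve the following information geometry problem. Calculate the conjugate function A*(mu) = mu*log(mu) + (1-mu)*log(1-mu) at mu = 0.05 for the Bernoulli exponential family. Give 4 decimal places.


Legendre transform for Bernoulli:
A*(mu) = mu*log(mu) + (1-mu)*log(1-mu).
mu = 0.05, 1-mu = 0.95.
mu*log(mu) = 0.05*log(0.05) = -0.149787.
(1-mu)*log(1-mu) = 0.95*log(0.95) = -0.048729.
A* = -0.149787 + -0.048729 = -0.1985

-0.1985


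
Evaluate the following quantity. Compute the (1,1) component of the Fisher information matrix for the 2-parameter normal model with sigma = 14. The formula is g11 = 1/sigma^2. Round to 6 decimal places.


For the 2-parameter normal family, the Fisher metric has:
  g11 = 1/sigma^2, g22 = 2/sigma^2.
sigma = 14, sigma^2 = 196.
g11 = 0.005102

0.005102


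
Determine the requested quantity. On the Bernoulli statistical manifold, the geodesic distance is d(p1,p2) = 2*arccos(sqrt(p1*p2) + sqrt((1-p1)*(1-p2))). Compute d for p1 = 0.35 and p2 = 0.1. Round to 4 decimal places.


Geodesic distance on Bernoulli manifold:
d(p1,p2) = 2*arccos(sqrt(p1*p2) + sqrt((1-p1)*(1-p2))).
sqrt(p1*p2) = sqrt(0.35*0.1) = 0.187083.
sqrt((1-p1)*(1-p2)) = sqrt(0.65*0.9) = 0.764853.
arg = 0.187083 + 0.764853 = 0.951936.
d = 2*arccos(0.951936) = 0.6226

0.6226


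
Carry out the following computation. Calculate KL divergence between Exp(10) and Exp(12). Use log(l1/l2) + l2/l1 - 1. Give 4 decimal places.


KL divergence for exponential family:
KL = log(l1/l2) + l2/l1 - 1.
log(10/12) = -0.182322.
12/10 = 1.2.
KL = -0.182322 + 1.2 - 1 = 0.0177

0.0177


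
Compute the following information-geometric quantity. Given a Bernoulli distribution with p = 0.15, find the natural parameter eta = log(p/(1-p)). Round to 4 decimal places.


Natural parameter for Bernoulli: eta = log(p/(1-p)).
p = 0.15, 1-p = 0.85.
p/(1-p) = 0.176471.
eta = log(0.176471) = -1.7346

-1.7346


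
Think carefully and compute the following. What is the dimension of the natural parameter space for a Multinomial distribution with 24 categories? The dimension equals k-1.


Exponential family dimension calculation:
For Multinomial with k=24 categories, dim = k-1 = 23.

23


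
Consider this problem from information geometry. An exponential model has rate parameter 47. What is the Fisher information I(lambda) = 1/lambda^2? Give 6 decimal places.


Fisher information for exponential: I(lambda) = 1/lambda^2.
lambda = 47, lambda^2 = 2209.
I = 1/2209 = 0.000453

0.000453


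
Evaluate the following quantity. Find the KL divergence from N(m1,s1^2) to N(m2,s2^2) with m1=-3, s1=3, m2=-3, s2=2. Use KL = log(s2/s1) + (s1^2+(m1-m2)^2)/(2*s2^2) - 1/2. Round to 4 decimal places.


KL divergence between normal distributions:
KL = log(s2/s1) + (s1^2 + (m1-m2)^2)/(2*s2^2) - 1/2.
log(2/3) = -0.405465.
(3^2 + (-3--3)^2)/(2*2^2) = (9 + 0)/8 = 1.125.
KL = -0.405465 + 1.125 - 0.5 = 0.2195

0.2195


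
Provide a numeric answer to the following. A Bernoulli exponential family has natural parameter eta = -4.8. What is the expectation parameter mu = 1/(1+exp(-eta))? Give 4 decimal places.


Dual coordinate (expectation parameter) for Bernoulli:
mu = 1/(1+exp(-eta)).
eta = -4.8.
exp(-eta) = exp(4.8) = 121.510418.
mu = 1/(1+121.510418) = 0.0082

0.0082


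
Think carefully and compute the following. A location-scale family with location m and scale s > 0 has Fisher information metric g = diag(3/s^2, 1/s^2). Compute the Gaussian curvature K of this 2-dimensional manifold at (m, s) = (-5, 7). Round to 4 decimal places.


The metric has the form g = (A dm^2 + B ds^2)/s^2 with A = 3, B = 1.
Substitute u = sqrt(A/B)*m: g = B*(du^2 + ds^2)/s^2, i.e. B times the
Poincare upper half-plane metric, which has constant Gaussian curvature -1.
Scaling a 2D metric by a constant c divides the Gaussian curvature by c,
so K = -1/B = -1/(1) = -1.0000 everywhere (the point (m, s) = (-5, 7) is irrelevant:
the curvature is constant).
The requested Gaussian curvature is K = -1.0000.

-1.0000


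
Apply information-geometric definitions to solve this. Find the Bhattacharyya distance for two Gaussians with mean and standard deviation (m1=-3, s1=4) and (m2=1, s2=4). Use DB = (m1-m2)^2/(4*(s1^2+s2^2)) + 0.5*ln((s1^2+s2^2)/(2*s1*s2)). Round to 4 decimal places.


Bhattacharyya distance between two Gaussians:
DB = (m1-m2)^2/(4*(s1^2+s2^2)) + (1/2)*ln((s1^2+s2^2)/(2*s1*s2)).
(m1-m2)^2 = (-4)^2 = 16.
s1^2+s2^2 = 16 + 16 = 32.
term1 = 16/128 = 0.125.
term2 = 0.5*ln(32/32.0) = 0.0.
DB = 0.125 + 0.0 = 0.1250

0.1250


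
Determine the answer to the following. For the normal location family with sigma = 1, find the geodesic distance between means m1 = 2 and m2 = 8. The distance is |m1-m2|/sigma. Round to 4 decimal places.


On the fixed-variance normal subfamily, geodesic distance = |m1-m2|/sigma.
|2 - 8| = 6.
sigma = 1.
d = 6/1 = 6.0000

6.0000


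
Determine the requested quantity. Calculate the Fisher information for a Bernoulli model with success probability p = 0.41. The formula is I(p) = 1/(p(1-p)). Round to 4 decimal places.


For Bernoulli(p), Fisher information is I(p) = 1/(p*(1-p)).
p = 0.41, 1-p = 0.59.
p*(1-p) = 0.2419.
I(p) = 1/0.2419 = 4.1339

4.1339


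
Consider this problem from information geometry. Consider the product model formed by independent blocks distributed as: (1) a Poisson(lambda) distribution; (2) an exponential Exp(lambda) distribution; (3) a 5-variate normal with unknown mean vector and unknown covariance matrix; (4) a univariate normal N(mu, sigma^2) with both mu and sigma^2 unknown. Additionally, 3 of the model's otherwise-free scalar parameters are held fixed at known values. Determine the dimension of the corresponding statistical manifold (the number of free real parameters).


The dimension of a statistical manifold equals the number of free
(independent) real parameters of the model. For a product of independent
blocks the parameter counts add.
- Poisson (lambda): 1.
- exponential (lambda): 1.
- 5-variate normal: 5 (mean) + 5*6/2 = 15 (symmetric covariance) = 20.
- normal (mu, sigma^2): 2.
Total = 1 + 1 + 20 + 2 = 24.
3 parameter(s) fixed at known values: 24 - 3 = 21.
Dimension = 21

21


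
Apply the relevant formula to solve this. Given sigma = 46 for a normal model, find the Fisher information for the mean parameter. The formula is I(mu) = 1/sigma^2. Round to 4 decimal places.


The Fisher information for the mean of a normal distribution is I(mu) = 1/sigma^2.
sigma = 46, so sigma^2 = 2116.
I(mu) = 1/2116 = 0.0005

0.0005


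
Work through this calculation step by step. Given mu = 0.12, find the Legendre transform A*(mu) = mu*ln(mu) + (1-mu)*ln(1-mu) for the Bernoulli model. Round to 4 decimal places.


Legendre transform for Bernoulli:
A*(mu) = mu*log(mu) + (1-mu)*log(1-mu).
mu = 0.12, 1-mu = 0.88.
mu*log(mu) = 0.12*log(0.12) = -0.254432.
(1-mu)*log(1-mu) = 0.88*log(0.88) = -0.112493.
A* = -0.254432 + -0.112493 = -0.3669

-0.3669


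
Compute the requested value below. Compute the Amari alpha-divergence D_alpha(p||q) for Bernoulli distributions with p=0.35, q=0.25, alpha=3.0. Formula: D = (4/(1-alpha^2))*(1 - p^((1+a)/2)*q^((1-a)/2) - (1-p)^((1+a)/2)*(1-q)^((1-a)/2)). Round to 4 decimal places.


Amari alpha-divergence:
D = (4/(1-alpha^2))*(1 - p^((1+a)/2)*q^((1-a)/2) - (1-p)^((1+a)/2)*(1-q)^((1-a)/2)).
alpha = 3.0, p = 0.35, q = 0.25.
e1 = (1+alpha)/2 = 2.0, e2 = (1-alpha)/2 = -1.0.
t1 = p^e1 * q^e2 = 0.35^2.0 * 0.25^-1.0 = 0.49.
t2 = (1-p)^e1 * (1-q)^e2 = 0.65^2.0 * 0.75^-1.0 = 0.563333.
4/(1-alpha^2) = -0.5.
D = -0.5*(1 - 0.49 - 0.563333) = 0.0267

0.0267


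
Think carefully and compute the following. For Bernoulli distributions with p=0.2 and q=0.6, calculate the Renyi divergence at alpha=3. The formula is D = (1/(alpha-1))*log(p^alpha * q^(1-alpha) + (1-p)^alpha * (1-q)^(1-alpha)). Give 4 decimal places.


Renyi divergence of order alpha between Bernoulli distributions:
D = (1/(alpha-1))*log(p^alpha * q^(1-alpha) + (1-p)^alpha * (1-q)^(1-alpha)).
alpha = 3, p = 0.2, q = 0.6.
p^alpha * q^(1-alpha) = 0.2^3 * 0.6^-2 = 0.022222.
(1-p)^alpha * (1-q)^(1-alpha) = 0.8^3 * 0.4^-2 = 3.2.
sum = 0.022222 + 3.2 = 3.222222.
D = (1/2)*log(3.222222) = 0.5850

0.5850


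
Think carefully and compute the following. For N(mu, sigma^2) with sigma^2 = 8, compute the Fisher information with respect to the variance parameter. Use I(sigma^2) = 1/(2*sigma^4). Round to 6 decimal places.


Fisher information for variance: I(sigma^2) = 1/(2*sigma^4).
sigma^2 = 8, so sigma^4 = 64.
I = 1/(2*64) = 1/128 = 0.007813

0.007813


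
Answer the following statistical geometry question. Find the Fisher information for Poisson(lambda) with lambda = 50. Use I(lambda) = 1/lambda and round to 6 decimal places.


Fisher information for Poisson: I(lambda) = 1/lambda.
lambda = 50.
I(lambda) = 1/50 = 0.020000

0.020000


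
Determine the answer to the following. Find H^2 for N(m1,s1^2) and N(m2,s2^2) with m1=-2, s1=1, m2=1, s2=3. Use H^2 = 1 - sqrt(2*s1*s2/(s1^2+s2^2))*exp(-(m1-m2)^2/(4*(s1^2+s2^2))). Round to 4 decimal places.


Squared Hellinger distance for Gaussians:
H^2 = 1 - sqrt(2*s1*s2/(s1^2+s2^2)) * exp(-(m1-m2)^2/(4*(s1^2+s2^2))).
s1^2 = 1, s2^2 = 9, s1^2+s2^2 = 10.
sqrt(2*1*3/(10)) = 0.774597.
(m1-m2)^2 = (-3)^2 = 9.
exp(-9/(4*10)) = exp(-0.225) = 0.798516.
H^2 = 1 - 0.774597*0.798516 = 0.3815

0.3815


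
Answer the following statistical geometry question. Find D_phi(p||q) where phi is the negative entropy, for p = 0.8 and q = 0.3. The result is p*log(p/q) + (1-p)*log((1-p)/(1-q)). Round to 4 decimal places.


Bregman divergence with negative entropy generator:
D = p*log(p/q) + (1-p)*log((1-p)/(1-q)).
p = 0.8, q = 0.3.
p*log(p/q) = 0.8*log(0.8/0.3) = 0.784663.
(1-p)*log((1-p)/(1-q)) = 0.2*log(0.2/0.7) = -0.250553.
D = 0.784663 + -0.250553 = 0.5341

0.5341


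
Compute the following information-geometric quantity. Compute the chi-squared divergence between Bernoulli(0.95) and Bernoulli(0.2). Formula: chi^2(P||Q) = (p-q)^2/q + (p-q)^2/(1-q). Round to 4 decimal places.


Chi-squared divergence between Bernoulli distributions:
chi^2 = (p-q)^2/q + (p-q)^2/(1-q).
p = 0.95, q = 0.2, p-q = 0.75.
(p-q)^2 = 0.5625.
term1 = 0.5625/0.2 = 2.8125.
term2 = 0.5625/0.8 = 0.703125.
chi^2 = 2.8125 + 0.703125 = 3.5156

3.5156


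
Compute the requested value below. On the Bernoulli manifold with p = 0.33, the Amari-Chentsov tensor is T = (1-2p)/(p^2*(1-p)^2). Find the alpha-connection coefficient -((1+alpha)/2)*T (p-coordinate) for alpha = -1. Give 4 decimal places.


Skewness (Amari-Chentsov) tensor: T = (1-2p)/(p^2*(1-p)^2).
p = 0.33, 1-2p = 0.34, p^2 = 0.1089, (1-p)^2 = 0.4489.
T = 0.34/(0.1089 * 0.4489) = 6.955069.
In the p-coordinate, Gamma^(alpha) = Gamma^(0) - (alpha/2)*T with Gamma^(0) = (1/2)*g'(p) = -T/2,
so Gamma^(alpha) = -((1+alpha)/2)*T.
alpha = -1, -(1+alpha)/2 = 0.0.
Gamma = 0.0 * 6.955069 = 0.0000

0.0000


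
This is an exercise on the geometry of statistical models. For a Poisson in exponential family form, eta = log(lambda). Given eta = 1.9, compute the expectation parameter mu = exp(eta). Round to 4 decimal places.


Expectation parameter for Poisson exponential family:
mu = exp(eta).
eta = 1.9.
mu = exp(1.9) = 6.6859

6.6859


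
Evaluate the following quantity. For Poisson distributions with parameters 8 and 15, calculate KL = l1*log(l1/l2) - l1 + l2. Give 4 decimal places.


KL divergence for Poisson:
KL = l1*log(l1/l2) - l1 + l2.
l1 = 8, l2 = 15.
log(8/15) = -0.628609.
l1*log(l1/l2) = 8 * -0.628609 = -5.028869.
KL = -5.028869 - 8 + 15 = 1.9711

1.9711


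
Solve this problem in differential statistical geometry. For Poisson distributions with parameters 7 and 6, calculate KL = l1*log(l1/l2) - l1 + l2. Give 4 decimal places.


KL divergence for Poisson:
KL = l1*log(l1/l2) - l1 + l2.
l1 = 7, l2 = 6.
log(7/6) = 0.154151.
l1*log(l1/l2) = 7 * 0.154151 = 1.079055.
KL = 1.079055 - 7 + 6 = 0.0791

0.0791


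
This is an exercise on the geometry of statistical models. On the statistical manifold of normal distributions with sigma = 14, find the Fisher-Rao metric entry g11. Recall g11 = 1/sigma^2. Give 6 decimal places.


For the 2-parameter normal family, the Fisher metric has:
  g11 = 1/sigma^2, g22 = 2/sigma^2.
sigma = 14, sigma^2 = 196.
g11 = 0.005102

0.005102


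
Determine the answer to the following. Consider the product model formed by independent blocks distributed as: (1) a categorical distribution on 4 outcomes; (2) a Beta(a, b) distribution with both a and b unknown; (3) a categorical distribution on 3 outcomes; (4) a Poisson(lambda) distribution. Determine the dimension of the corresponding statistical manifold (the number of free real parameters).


The dimension of a statistical manifold equals the number of free
(independent) real parameters of the model. For a product of independent
blocks the parameter counts add.
- categorical on 4 outcomes (probabilities sum to 1): 4-1 = 3.
- Beta (a, b): 2.
- categorical on 3 outcomes (probabilities sum to 1): 3-1 = 2.
- Poisson (lambda): 1.
Total = 3 + 2 + 2 + 1 = 8.
Dimension = 8

8


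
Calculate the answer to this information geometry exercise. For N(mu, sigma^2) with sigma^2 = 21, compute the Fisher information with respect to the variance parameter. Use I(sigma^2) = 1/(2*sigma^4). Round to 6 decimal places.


Fisher information for variance: I(sigma^2) = 1/(2*sigma^4).
sigma^2 = 21, so sigma^4 = 441.
I = 1/(2*441) = 1/882 = 0.001134

0.001134


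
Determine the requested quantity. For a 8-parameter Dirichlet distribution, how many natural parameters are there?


Exponential family dimension calculation:
Dirichlet with 8 components has 8 natural parameters.

8


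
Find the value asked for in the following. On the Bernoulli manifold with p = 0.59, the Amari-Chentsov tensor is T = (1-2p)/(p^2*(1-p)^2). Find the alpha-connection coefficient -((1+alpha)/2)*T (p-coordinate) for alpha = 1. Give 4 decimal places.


Skewness (Amari-Chentsov) tensor: T = (1-2p)/(p^2*(1-p)^2).
p = 0.59, 1-2p = -0.18, p^2 = 0.3481, (1-p)^2 = 0.1681.
T = -0.18/(0.3481 * 0.1681) = -3.076102.
In the p-coordinate, Gamma^(alpha) = Gamma^(0) - (alpha/2)*T with Gamma^(0) = (1/2)*g'(p) = -T/2,
so Gamma^(alpha) = -((1+alpha)/2)*T.
alpha = 1, -(1+alpha)/2 = -1.0.
Gamma = -1.0 * -3.076102 = 3.0761

3.0761


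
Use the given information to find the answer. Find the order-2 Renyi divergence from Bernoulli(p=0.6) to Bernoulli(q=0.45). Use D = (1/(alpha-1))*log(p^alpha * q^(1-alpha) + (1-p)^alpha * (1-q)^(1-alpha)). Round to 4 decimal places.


Renyi divergence of order alpha between Bernoulli distributions:
D = (1/(alpha-1))*log(p^alpha * q^(1-alpha) + (1-p)^alpha * (1-q)^(1-alpha)).
alpha = 2, p = 0.6, q = 0.45.
p^alpha * q^(1-alpha) = 0.6^2 * 0.45^-1 = 0.8.
(1-p)^alpha * (1-q)^(1-alpha) = 0.4^2 * 0.55^-1 = 0.290909.
sum = 0.8 + 0.290909 = 1.090909.
D = (1/1)*log(1.090909) = 0.0870

0.0870


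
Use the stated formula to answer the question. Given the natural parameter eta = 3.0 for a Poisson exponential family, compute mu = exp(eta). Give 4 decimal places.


Expectation parameter for Poisson exponential family:
mu = exp(eta).
eta = 3.0.
mu = exp(3.0) = 20.0855

20.0855


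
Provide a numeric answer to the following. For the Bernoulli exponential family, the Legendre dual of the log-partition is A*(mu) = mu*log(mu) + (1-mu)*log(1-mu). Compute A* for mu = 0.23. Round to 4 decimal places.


Legendre transform for Bernoulli:
A*(mu) = mu*log(mu) + (1-mu)*log(1-mu).
mu = 0.23, 1-mu = 0.77.
mu*log(mu) = 0.23*log(0.23) = -0.338025.
(1-mu)*log(1-mu) = 0.77*log(0.77) = -0.201251.
A* = -0.338025 + -0.201251 = -0.5393

-0.5393


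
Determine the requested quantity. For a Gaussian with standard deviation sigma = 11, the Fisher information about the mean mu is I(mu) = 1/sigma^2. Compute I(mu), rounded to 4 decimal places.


The Fisher information for the mean of a normal distribution is I(mu) = 1/sigma^2.
sigma = 11, so sigma^2 = 121.
I(mu) = 1/121 = 0.0083

0.0083


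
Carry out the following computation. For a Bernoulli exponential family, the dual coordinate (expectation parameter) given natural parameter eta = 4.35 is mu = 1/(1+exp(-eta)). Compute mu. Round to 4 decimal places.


Dual coordinate (expectation parameter) for Bernoulli:
mu = 1/(1+exp(-eta)).
eta = 4.35.
exp(-eta) = exp(-4.35) = 0.012907.
mu = 1/(1+0.012907) = 0.9873

0.9873


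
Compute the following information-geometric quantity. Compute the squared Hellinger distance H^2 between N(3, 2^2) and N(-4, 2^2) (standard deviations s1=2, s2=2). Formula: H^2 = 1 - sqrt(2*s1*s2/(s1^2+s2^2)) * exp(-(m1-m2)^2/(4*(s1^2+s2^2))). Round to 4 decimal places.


Squared Hellinger distance for Gaussians:
H^2 = 1 - sqrt(2*s1*s2/(s1^2+s2^2)) * exp(-(m1-m2)^2/(4*(s1^2+s2^2))).
s1^2 = 4, s2^2 = 4, s1^2+s2^2 = 8.
sqrt(2*2*2/(8)) = 1.0.
(m1-m2)^2 = (7)^2 = 49.
exp(-49/(4*8)) = exp(-1.53125) = 0.216265.
H^2 = 1 - 1.0*0.216265 = 0.7837

0.7837


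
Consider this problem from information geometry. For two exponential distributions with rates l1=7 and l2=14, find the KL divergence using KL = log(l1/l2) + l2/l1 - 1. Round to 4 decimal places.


KL divergence for exponential family:
KL = log(l1/l2) + l2/l1 - 1.
log(7/14) = -0.693147.
14/7 = 2.0.
KL = -0.693147 + 2.0 - 1 = 0.3069

0.3069


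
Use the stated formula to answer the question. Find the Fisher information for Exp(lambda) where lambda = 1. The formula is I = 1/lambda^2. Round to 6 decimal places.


Fisher information for exponential: I(lambda) = 1/lambda^2.
lambda = 1, lambda^2 = 1.
I = 1/1 = 1.000000

1.000000


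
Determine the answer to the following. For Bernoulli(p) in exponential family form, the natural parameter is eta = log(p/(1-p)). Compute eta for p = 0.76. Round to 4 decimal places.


Natural parameter for Bernoulli: eta = log(p/(1-p)).
p = 0.76, 1-p = 0.24.
p/(1-p) = 3.166667.
eta = log(3.166667) = 1.1527

1.1527


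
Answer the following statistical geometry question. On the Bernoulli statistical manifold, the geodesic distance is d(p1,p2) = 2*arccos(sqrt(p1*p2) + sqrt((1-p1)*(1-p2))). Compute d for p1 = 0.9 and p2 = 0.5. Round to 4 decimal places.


Geodesic distance on Bernoulli manifold:
d(p1,p2) = 2*arccos(sqrt(p1*p2) + sqrt((1-p1)*(1-p2))).
sqrt(p1*p2) = sqrt(0.9*0.5) = 0.67082.
sqrt((1-p1)*(1-p2)) = sqrt(0.1*0.5) = 0.223607.
arg = 0.67082 + 0.223607 = 0.894427.
d = 2*arccos(0.894427) = 0.9273

0.9273


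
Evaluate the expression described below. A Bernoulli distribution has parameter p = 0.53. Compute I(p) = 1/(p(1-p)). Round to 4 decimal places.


For Bernoulli(p), Fisher information is I(p) = 1/(p*(1-p)).
p = 0.53, 1-p = 0.47.
p*(1-p) = 0.2491.
I(p) = 1/0.2491 = 4.0145

4.0145


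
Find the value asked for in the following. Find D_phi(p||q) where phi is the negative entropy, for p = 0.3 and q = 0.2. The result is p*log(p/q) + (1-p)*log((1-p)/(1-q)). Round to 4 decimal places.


Bregman divergence with negative entropy generator:
D = p*log(p/q) + (1-p)*log((1-p)/(1-q)).
p = 0.3, q = 0.2.
p*log(p/q) = 0.3*log(0.3/0.2) = 0.12164.
(1-p)*log((1-p)/(1-q)) = 0.7*log(0.7/0.8) = -0.093472.
D = 0.12164 + -0.093472 = 0.0282

0.0282


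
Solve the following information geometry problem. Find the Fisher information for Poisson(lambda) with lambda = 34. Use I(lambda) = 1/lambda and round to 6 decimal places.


Fisher information for Poisson: I(lambda) = 1/lambda.
lambda = 34.
I(lambda) = 1/34 = 0.029412

0.029412


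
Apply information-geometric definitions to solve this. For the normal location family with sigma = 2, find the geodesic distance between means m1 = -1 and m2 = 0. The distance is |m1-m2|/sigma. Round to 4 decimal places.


On the fixed-variance normal subfamily, geodesic distance = |m1-m2|/sigma.
|-1 - 0| = 1.
sigma = 2.
d = 1/2 = 0.5000

0.5000


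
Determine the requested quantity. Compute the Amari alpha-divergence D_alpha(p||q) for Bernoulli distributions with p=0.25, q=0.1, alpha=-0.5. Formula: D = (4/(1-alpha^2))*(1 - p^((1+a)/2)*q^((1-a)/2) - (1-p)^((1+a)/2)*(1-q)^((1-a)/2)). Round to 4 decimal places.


Amari alpha-divergence:
D = (4/(1-alpha^2))*(1 - p^((1+a)/2)*q^((1-a)/2) - (1-p)^((1+a)/2)*(1-q)^((1-a)/2)).
alpha = -0.5, p = 0.25, q = 0.1.
e1 = (1+alpha)/2 = 0.25, e2 = (1-alpha)/2 = 0.75.
t1 = p^e1 * q^e2 = 0.25^0.25 * 0.1^0.75 = 0.125743.
t2 = (1-p)^e1 * (1-q)^e2 = 0.75^0.25 * 0.9^0.75 = 0.859899.
4/(1-alpha^2) = 5.333333.
D = 5.333333*(1 - 0.125743 - 0.859899) = 0.0766

0.0766


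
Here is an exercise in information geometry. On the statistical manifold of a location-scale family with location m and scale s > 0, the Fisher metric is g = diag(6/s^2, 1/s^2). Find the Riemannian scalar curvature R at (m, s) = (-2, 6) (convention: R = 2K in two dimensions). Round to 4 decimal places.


The metric has the form g = (A dm^2 + B ds^2)/s^2 with A = 6, B = 1.
Substitute u = sqrt(A/B)*m: g = B*(du^2 + ds^2)/s^2, i.e. B times the
Poincare upper half-plane metric, which has constant Gaussian curvature -1.
Scaling a 2D metric by a constant c divides the Gaussian curvature by c,
so K = -1/B = -1/(1) = -1.0000 everywhere (the point (m, s) = (-2, 6) is irrelevant:
the curvature is constant).
Scalar curvature in dimension 2: R = 2K = -2/(1) = -2.0000.

-2.0000


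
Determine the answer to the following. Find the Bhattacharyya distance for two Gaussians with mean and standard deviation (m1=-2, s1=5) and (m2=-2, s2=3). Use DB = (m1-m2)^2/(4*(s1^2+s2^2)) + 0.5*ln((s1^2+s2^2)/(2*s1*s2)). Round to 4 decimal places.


Bhattacharyya distance between two Gaussians:
DB = (m1-m2)^2/(4*(s1^2+s2^2)) + (1/2)*ln((s1^2+s2^2)/(2*s1*s2)).
(m1-m2)^2 = (0)^2 = 0.
s1^2+s2^2 = 25 + 9 = 34.
term1 = 0/136 = 0.0.
term2 = 0.5*ln(34/30.0) = 0.062582.
DB = 0.0 + 0.062582 = 0.0626

0.0626


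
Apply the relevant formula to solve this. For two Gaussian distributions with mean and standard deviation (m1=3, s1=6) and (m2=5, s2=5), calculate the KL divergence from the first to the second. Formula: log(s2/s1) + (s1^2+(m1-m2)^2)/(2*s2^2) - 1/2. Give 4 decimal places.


KL divergence between normal distributions:
KL = log(s2/s1) + (s1^2 + (m1-m2)^2)/(2*s2^2) - 1/2.
log(5/6) = -0.182322.
(6^2 + (3-5)^2)/(2*5^2) = (36 + 4)/50 = 0.8.
KL = -0.182322 + 0.8 - 0.5 = 0.1177

0.1177


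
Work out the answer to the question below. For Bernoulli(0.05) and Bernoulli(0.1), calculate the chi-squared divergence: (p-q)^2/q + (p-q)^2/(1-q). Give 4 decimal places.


Chi-squared divergence between Bernoulli distributions:
chi^2 = (p-q)^2/q + (p-q)^2/(1-q).
p = 0.05, q = 0.1, p-q = -0.05.
(p-q)^2 = 0.0025.
term1 = 0.0025/0.1 = 0.025.
term2 = 0.0025/0.9 = 0.002778.
chi^2 = 0.025 + 0.002778 = 0.0278

0.0278


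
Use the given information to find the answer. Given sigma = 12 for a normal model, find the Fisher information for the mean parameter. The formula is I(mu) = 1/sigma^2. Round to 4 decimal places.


The Fisher information for the mean of a normal distribution is I(mu) = 1/sigma^2.
sigma = 12, so sigma^2 = 144.
I(mu) = 1/144 = 0.0069

0.0069


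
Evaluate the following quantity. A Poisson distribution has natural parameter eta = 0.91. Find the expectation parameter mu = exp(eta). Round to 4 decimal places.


Expectation parameter for Poisson exponential family:
mu = exp(eta).
eta = 0.91.
mu = exp(0.91) = 2.4843

2.4843


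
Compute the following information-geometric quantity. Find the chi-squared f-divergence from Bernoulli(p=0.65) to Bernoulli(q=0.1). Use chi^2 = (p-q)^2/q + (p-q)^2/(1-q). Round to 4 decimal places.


Chi-squared divergence between Bernoulli distributions:
chi^2 = (p-q)^2/q + (p-q)^2/(1-q).
p = 0.65, q = 0.1, p-q = 0.55.
(p-q)^2 = 0.3025.
term1 = 0.3025/0.1 = 3.025.
term2 = 0.3025/0.9 = 0.336111.
chi^2 = 3.025 + 0.336111 = 3.3611

3.3611


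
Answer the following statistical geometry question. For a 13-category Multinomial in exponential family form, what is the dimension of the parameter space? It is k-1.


Exponential family dimension calculation:
For Multinomial with k=13 categories, dim = k-1 = 12.

12


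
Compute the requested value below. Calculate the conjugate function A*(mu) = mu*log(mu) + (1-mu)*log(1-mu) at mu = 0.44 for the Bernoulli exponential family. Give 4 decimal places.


Legendre transform for Bernoulli:
A*(mu) = mu*log(mu) + (1-mu)*log(1-mu).
mu = 0.44, 1-mu = 0.56.
mu*log(mu) = 0.44*log(0.44) = -0.361231.
(1-mu)*log(1-mu) = 0.56*log(0.56) = -0.324698.
A* = -0.361231 + -0.324698 = -0.6859

-0.6859
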